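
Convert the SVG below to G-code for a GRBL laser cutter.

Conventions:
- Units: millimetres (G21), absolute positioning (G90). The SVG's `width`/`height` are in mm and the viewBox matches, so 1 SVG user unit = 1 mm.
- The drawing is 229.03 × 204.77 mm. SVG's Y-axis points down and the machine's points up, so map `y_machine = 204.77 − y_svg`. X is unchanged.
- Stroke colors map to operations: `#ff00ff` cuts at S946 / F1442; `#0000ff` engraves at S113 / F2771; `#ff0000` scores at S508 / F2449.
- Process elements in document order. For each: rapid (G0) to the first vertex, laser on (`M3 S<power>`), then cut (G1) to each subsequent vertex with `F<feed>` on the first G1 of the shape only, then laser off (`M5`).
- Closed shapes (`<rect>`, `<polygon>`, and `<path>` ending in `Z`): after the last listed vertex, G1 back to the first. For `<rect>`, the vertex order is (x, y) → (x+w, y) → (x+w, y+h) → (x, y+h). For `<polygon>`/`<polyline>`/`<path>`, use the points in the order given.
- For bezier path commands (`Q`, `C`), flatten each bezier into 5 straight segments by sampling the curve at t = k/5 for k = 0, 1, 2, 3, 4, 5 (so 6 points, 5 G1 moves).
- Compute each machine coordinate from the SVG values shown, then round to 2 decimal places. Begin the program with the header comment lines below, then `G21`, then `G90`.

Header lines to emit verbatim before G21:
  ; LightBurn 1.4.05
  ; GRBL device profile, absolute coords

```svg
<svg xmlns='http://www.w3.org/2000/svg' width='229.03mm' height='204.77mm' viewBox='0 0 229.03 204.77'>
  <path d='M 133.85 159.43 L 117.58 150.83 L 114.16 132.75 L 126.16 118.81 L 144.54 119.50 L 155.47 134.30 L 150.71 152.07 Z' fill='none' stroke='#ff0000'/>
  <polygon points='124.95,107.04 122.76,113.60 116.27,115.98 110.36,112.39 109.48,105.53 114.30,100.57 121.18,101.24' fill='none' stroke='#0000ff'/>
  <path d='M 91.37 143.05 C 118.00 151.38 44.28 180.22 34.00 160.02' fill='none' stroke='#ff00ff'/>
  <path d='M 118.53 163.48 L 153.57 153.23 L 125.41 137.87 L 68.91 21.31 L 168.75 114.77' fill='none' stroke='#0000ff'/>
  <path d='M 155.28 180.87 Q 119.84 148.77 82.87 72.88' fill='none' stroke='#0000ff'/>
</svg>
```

; LightBurn 1.4.05
; GRBL device profile, absolute coords
G21
G90
G0 X133.85 Y45.34
M3 S508
G1 X117.58 Y53.94 F2449
G1 X114.16 Y72.02
G1 X126.16 Y85.96
G1 X144.54 Y85.27
G1 X155.47 Y70.47
G1 X150.71 Y52.70
G1 X133.85 Y45.34
M5
G0 X124.95 Y97.73
M3 S113
G1 X122.76 Y91.17 F2771
G1 X116.27 Y88.79
G1 X110.36 Y92.38
G1 X109.48 Y99.24
G1 X114.30 Y104.20
G1 X121.18 Y103.53
G1 X124.95 Y97.73
M5
G0 X91.37 Y61.72
M3 S946
G1 X96.62 Y54.82 F1442
G1 X85.64 Y46.33
G1 X66.30 Y39.60
G1 X46.47 Y37.96
G1 X34.00 Y44.75
M5
G0 X118.53 Y41.29
M3 S113
G1 X153.57 Y51.54 F2771
G1 X125.41 Y66.90
G1 X68.91 Y183.46
G1 X168.75 Y90.00
M5
G0 X155.28 Y23.90
M3 S113
G1 X141.04 Y38.49 F2771
G1 X126.68 Y56.59
G1 X112.20 Y78.18
G1 X97.60 Y103.29
G1 X82.87 Y131.89
M5

1 u = 1 mm; y_m = 204.77 − y.

[1] `<path>` regular polygon, #ff0000→score S508 F2449: (133.85,45.34) → (117.58,53.94) → (114.16,72.02) → (126.16,85.96) → (144.54,85.27) → (155.47,70.47) → (150.71,52.70) → (133.85,45.34) (closed)

[2] `<polygon>` regular polygon, #0000ff→engrave S113 F2771: (124.95,97.73) → (122.76,91.17) → (116.27,88.79) → (110.36,92.38) → (109.48,99.24) → (114.30,104.20) → (121.18,103.53) → (124.95,97.73) (closed)

[3] `<path>` cubic bezier, #ff00ff→cut S946 F1442: (91.37,61.72) → (96.62,54.82) → (85.64,46.33) → (66.30,39.60) → (46.47,37.96) → (34.00,44.75)

[4] `<path>` open polyline, #0000ff→engrave S113 F2771: (118.53,41.29) → (153.57,51.54) → (125.41,66.90) → (68.91,183.46) → (168.75,90.00)

[5] `<path>` quadratic bezier, #0000ff→engrave S113 F2771: (155.28,23.90) → (141.04,38.49) → (126.68,56.59) → (112.20,78.18) → (97.60,103.29) → (82.87,131.89)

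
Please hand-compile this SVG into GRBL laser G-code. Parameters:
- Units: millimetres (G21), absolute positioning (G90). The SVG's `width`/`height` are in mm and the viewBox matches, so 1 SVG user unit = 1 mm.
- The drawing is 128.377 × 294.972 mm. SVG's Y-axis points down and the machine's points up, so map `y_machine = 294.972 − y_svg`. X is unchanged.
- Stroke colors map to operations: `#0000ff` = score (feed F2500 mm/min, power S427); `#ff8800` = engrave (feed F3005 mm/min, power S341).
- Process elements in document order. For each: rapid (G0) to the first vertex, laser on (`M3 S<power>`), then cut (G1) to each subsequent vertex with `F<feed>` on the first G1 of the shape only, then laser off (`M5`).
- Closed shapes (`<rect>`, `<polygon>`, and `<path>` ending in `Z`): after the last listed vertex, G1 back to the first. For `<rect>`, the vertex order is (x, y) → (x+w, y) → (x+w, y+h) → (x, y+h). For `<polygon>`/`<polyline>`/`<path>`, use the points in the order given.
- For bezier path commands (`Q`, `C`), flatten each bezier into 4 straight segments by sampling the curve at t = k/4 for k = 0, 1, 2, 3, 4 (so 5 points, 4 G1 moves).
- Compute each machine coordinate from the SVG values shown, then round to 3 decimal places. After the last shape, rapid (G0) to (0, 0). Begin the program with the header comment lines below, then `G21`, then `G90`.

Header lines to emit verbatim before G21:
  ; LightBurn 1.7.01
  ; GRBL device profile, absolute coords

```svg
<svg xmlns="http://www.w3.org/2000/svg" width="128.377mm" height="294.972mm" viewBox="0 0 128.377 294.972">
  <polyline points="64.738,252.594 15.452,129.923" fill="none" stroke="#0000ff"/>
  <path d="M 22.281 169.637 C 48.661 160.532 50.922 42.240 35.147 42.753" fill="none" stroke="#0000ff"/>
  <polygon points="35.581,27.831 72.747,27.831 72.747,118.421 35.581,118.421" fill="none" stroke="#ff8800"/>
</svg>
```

Since the viewBox matches the mm dimensions, user units are millimetres directly. The only transform is the Y-flip y_m = 294.972 − y_svg.

Shape 1 is a line segment drawn with `<polyline>`. Its stroke #0000ff means score at S427, F2500. After flipping Y the toolpath is (64.738,42.378) → (15.452,165.049).

Shape 2 is a cubic bezier drawn with `<path>`. Its stroke #0000ff means score at S427, F2500. After flipping Y the toolpath is (22.281,125.335) → (37.639,149.074) → (44.522,192.384) → (43.501,233.890) → (35.147,252.219).

Shape 3 is a rectangle drawn with `<polygon>`. Its stroke #ff8800 means engrave at S341, F3005. After flipping Y the toolpath is (35.581,267.141) → (72.747,267.141) → (72.747,176.551) → (35.581,176.551) → (35.581,267.141), returning to the start.

; LightBurn 1.7.01
; GRBL device profile, absolute coords
G21
G90
G0 X64.738 Y42.378
M3 S427
G1 X15.452 Y165.049 F2500
M5
G0 X22.281 Y125.335
M3 S427
G1 X37.639 Y149.074 F2500
G1 X44.522 Y192.384
G1 X43.501 Y233.890
G1 X35.147 Y252.219
M5
G0 X35.581 Y267.141
M3 S341
G1 X72.747 Y267.141 F3005
G1 X72.747 Y176.551
G1 X35.581 Y176.551
G1 X35.581 Y267.141
M5
G0 X0.000 Y0.000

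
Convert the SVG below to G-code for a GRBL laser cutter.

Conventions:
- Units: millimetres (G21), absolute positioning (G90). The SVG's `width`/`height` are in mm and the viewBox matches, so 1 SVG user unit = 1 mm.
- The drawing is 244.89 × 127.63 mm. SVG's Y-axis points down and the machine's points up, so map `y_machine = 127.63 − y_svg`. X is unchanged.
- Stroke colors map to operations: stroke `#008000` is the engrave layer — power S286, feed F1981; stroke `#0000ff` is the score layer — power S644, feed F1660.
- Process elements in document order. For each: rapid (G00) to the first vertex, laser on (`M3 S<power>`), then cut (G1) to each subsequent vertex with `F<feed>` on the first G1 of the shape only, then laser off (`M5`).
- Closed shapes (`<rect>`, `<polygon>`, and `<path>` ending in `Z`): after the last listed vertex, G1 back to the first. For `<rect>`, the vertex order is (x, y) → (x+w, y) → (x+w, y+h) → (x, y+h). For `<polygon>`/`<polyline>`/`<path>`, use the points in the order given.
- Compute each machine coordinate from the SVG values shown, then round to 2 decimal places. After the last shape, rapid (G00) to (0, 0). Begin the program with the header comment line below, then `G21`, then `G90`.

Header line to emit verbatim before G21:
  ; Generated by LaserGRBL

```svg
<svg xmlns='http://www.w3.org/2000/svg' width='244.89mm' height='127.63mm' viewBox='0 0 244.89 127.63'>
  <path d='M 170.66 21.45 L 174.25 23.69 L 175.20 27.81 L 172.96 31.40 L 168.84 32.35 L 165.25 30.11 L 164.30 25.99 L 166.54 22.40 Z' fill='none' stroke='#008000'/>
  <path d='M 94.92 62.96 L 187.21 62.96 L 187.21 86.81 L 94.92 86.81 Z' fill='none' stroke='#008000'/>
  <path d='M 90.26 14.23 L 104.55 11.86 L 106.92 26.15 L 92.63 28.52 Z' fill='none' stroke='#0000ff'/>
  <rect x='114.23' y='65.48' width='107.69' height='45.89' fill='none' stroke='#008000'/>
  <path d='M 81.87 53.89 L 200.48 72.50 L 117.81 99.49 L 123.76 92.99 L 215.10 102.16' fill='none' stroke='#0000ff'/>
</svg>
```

; Generated by LaserGRBL
G21
G90
G00 X170.66 Y106.18
M3 S286
G1 X174.25 Y103.94 F1981
G1 X175.20 Y99.82
G1 X172.96 Y96.23
G1 X168.84 Y95.28
G1 X165.25 Y97.52
G1 X164.30 Y101.64
G1 X166.54 Y105.23
G1 X170.66 Y106.18
M5
G00 X94.92 Y64.67
M3 S286
G1 X187.21 Y64.67 F1981
G1 X187.21 Y40.82
G1 X94.92 Y40.82
G1 X94.92 Y64.67
M5
G00 X90.26 Y113.40
M3 S644
G1 X104.55 Y115.77 F1660
G1 X106.92 Y101.48
G1 X92.63 Y99.11
G1 X90.26 Y113.40
M5
G00 X114.23 Y62.15
M3 S286
G1 X221.92 Y62.15 F1981
G1 X221.92 Y16.26
G1 X114.23 Y16.26
G1 X114.23 Y62.15
M5
G00 X81.87 Y73.74
M3 S644
G1 X200.48 Y55.13 F1660
G1 X117.81 Y28.14
G1 X123.76 Y34.64
G1 X215.10 Y25.47
M5
G00 X0.00 Y0.00

1 u = 1 mm; y_m = 127.63 − y.

[1] `<path>` regular polygon, #008000→engrave S286 F1981: (170.66,106.18) → (174.25,103.94) → (175.20,99.82) → (172.96,96.23) → (168.84,95.28) → (165.25,97.52) → (164.30,101.64) → (166.54,105.23) → (170.66,106.18) (closed)

[2] `<path>` rectangle, #008000→engrave S286 F1981: (94.92,64.67) → (187.21,64.67) → (187.21,40.82) → (94.92,40.82) → (94.92,64.67) (closed)

[3] `<path>` regular polygon, #0000ff→score S644 F1660: (90.26,113.40) → (104.55,115.77) → (106.92,101.48) → (92.63,99.11) → (90.26,113.40) (closed)

[4] `<rect>` rectangle, #008000→engrave S286 F1981: (114.23,62.15) → (221.92,62.15) → (221.92,16.26) → (114.23,16.26) → (114.23,62.15) (closed)

[5] `<path>` open polyline, #0000ff→score S644 F1660: (81.87,73.74) → (200.48,55.13) → (117.81,28.14) → (123.76,34.64) → (215.10,25.47)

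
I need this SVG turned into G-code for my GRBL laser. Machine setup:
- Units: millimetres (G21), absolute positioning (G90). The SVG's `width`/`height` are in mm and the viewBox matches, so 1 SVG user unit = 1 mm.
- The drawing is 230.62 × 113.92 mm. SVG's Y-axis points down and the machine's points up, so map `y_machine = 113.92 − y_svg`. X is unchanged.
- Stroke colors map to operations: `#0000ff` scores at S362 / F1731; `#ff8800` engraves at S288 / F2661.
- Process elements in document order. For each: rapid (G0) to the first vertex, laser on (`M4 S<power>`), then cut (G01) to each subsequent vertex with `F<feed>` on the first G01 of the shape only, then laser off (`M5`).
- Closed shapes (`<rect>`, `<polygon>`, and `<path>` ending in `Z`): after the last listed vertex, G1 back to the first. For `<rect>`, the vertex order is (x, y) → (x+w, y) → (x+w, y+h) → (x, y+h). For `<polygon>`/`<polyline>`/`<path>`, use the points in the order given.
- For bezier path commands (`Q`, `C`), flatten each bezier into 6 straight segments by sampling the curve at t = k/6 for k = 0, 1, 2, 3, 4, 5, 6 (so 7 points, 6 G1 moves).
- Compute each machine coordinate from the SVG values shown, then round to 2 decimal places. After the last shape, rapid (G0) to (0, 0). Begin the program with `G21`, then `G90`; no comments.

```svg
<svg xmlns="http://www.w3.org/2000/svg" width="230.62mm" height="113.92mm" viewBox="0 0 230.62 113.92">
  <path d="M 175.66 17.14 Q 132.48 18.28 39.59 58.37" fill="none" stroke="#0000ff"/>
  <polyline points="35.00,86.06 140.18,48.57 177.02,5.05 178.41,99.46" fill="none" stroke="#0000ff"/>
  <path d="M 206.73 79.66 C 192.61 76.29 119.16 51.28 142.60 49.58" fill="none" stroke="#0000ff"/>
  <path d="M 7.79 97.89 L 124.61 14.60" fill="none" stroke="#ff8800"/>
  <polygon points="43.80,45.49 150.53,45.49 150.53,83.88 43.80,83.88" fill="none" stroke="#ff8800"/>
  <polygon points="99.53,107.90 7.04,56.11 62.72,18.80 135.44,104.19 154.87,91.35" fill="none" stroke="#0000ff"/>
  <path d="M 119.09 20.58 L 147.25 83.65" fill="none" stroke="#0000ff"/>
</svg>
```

1 u = 1 mm; y_m = 113.92 − y.

[1] `<path>` quadratic bezier, #0000ff→score S362 F1731: (175.66,96.78) → (159.89,95.32) → (141.35,91.69) → (120.05,85.90) → (95.99,77.95) → (69.17,67.83) → (39.59,55.55)

[2] `<polyline>` open polyline, #0000ff→score S362 F1731: (35.00,27.86) → (140.18,65.35) → (177.02,108.87) → (178.41,14.46)

[3] `<path>` cubic bezier, #0000ff→score S362 F1731: (206.73,34.26) → (195.45,37.54) → (178.62,43.18) → (160.58,49.93) → (145.67,56.53) → (138.23,61.76) → (142.60,64.34)

[4] `<path>` line segment, #ff8800→engrave S288 F2661: (7.79,16.03) → (124.61,99.32)

[5] `<polygon>` rectangle, #ff8800→engrave S288 F2661: (43.80,68.43) → (150.53,68.43) → (150.53,30.04) → (43.80,30.04) → (43.80,68.43) (closed)

[6] `<polygon>` closed polygon, #0000ff→score S362 F1731: (99.53,6.02) → (7.04,57.81) → (62.72,95.12) → (135.44,9.73) → (154.87,22.57) → (99.53,6.02) (closed)

[7] `<path>` line segment, #0000ff→score S362 F1731: (119.09,93.34) → (147.25,30.27)

G21
G90
G0 X175.66 Y96.78
M4 S362
G01 X159.89 Y95.32 F1731
G01 X141.35 Y91.69
G01 X120.05 Y85.90
G01 X95.99 Y77.95
G01 X69.17 Y67.83
G01 X39.59 Y55.55
M5
G0 X35.00 Y27.86
M4 S362
G01 X140.18 Y65.35 F1731
G01 X177.02 Y108.87
G01 X178.41 Y14.46
M5
G0 X206.73 Y34.26
M4 S362
G01 X195.45 Y37.54 F1731
G01 X178.62 Y43.18
G01 X160.58 Y49.93
G01 X145.67 Y56.53
G01 X138.23 Y61.76
G01 X142.60 Y64.34
M5
G0 X7.79 Y16.03
M4 S288
G01 X124.61 Y99.32 F2661
M5
G0 X43.80 Y68.43
M4 S288
G01 X150.53 Y68.43 F2661
G01 X150.53 Y30.04
G01 X43.80 Y30.04
G01 X43.80 Y68.43
M5
G0 X99.53 Y6.02
M4 S362
G01 X7.04 Y57.81 F1731
G01 X62.72 Y95.12
G01 X135.44 Y9.73
G01 X154.87 Y22.57
G01 X99.53 Y6.02
M5
G0 X119.09 Y93.34
M4 S362
G01 X147.25 Y30.27 F1731
M5
G0 X0.00 Y0.00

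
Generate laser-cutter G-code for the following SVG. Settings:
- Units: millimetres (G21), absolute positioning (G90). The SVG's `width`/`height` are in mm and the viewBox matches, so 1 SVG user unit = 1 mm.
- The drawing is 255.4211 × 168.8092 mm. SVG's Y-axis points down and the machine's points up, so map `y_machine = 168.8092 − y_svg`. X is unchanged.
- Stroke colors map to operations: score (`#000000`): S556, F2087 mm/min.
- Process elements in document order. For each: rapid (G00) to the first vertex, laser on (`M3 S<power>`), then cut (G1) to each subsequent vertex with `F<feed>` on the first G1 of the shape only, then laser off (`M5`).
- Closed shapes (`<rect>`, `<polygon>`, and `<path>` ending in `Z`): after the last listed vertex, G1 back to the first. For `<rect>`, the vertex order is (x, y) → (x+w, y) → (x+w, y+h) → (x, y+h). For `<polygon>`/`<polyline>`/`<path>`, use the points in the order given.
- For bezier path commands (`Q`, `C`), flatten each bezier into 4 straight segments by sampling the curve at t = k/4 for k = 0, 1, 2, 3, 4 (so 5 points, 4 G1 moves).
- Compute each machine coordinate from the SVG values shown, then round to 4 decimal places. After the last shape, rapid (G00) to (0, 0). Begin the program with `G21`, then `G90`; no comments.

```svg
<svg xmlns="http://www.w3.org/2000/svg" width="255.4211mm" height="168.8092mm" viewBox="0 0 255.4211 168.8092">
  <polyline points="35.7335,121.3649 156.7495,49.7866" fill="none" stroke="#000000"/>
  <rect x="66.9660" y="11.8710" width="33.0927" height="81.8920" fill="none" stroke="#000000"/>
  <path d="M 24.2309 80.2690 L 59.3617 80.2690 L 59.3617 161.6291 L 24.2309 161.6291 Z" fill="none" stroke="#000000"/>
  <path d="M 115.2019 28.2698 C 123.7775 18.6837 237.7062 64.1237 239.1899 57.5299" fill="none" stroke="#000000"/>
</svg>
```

1 u = 1 mm; y_m = 168.8092 − y.

[1] `<polyline>` line segment, #000000→score S556 F2087: (35.7335,47.4443) → (156.7495,119.0226)

[2] `<rect>` rectangle, #000000→score S556 F2087: (66.9660,156.9382) → (100.0587,156.9382) → (100.0587,75.0462) → (66.9660,75.0462) → (66.9660,156.9382) (closed)

[3] `<path>` rectangle, #000000→score S556 F2087: (24.2309,88.5402) → (59.3617,88.5402) → (59.3617,7.1801) → (24.2309,7.1801) → (24.2309,88.5402) (closed)

[4] `<path>` cubic bezier, #000000→score S556 F2087: (115.2019,140.5394) → (137.9842,139.0844) → (179.8554,127.0315) → (220.3968,114.4175) → (239.1899,111.2793)

G21
G90
G00 X35.7335 Y47.4443
M3 S556
G1 X156.7495 Y119.0226 F2087
M5
G00 X66.9660 Y156.9382
M3 S556
G1 X100.0587 Y156.9382 F2087
G1 X100.0587 Y75.0462
G1 X66.9660 Y75.0462
G1 X66.9660 Y156.9382
M5
G00 X24.2309 Y88.5402
M3 S556
G1 X59.3617 Y88.5402 F2087
G1 X59.3617 Y7.1801
G1 X24.2309 Y7.1801
G1 X24.2309 Y88.5402
M5
G00 X115.2019 Y140.5394
M3 S556
G1 X137.9842 Y139.0844 F2087
G1 X179.8554 Y127.0315
G1 X220.3968 Y114.4175
G1 X239.1899 Y111.2793
M5
G00 X0.0000 Y0.0000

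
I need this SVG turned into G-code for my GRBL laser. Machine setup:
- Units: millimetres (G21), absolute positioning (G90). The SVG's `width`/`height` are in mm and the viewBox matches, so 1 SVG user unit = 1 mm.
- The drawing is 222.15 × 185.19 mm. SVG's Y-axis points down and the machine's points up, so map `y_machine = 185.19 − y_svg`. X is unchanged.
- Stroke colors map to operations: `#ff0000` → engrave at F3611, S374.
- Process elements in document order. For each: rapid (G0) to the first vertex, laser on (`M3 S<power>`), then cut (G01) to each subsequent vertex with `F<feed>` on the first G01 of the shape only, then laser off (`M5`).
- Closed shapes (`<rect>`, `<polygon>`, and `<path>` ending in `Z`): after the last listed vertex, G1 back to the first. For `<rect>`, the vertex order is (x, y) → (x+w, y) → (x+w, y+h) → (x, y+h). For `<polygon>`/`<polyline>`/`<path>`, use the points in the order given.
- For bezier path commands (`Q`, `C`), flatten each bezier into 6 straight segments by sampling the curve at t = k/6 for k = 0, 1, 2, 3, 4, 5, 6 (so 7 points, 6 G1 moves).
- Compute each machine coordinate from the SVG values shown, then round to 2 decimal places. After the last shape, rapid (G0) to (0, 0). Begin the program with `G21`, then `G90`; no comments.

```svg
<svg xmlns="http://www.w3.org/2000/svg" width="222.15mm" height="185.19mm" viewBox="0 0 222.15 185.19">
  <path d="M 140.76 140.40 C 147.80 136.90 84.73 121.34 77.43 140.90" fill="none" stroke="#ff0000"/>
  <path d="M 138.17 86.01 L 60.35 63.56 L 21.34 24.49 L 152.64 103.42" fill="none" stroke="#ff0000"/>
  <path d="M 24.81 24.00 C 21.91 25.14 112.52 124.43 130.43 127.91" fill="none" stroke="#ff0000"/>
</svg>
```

G21
G90
G0 X140.76 Y44.79
M3 S374
G01 X139.02 Y47.33 F3611
G01 X129.09 Y50.56
G01 X114.47 Y53.19
G01 X98.66 Y53.89
G01 X85.14 Y51.36
G01 X77.43 Y44.29
M5
G0 X138.17 Y99.18
M3 S374
G01 X60.35 Y121.63 F3611
G01 X21.34 Y160.70
G01 X152.64 Y81.77
M5
G0 X24.81 Y161.19
M3 S374
G01 X30.38 Y153.34 F3611
G01 X46.92 Y134.52
G01 X69.82 Y110.11
G01 X94.44 Y85.51
G01 X116.19 Y66.11
G01 X130.43 Y57.28
M5
G0 X0.00 Y0.00

Since the viewBox matches the mm dimensions, user units are millimetres directly. The only transform is the Y-flip y_m = 185.19 − y_svg.

Shape 1 is a cubic bezier drawn with `<path>`. Its stroke #ff0000 means engrave at S374, F3611. After flipping Y the toolpath is (140.76,44.79) → (139.02,47.33) → (129.09,50.56) → (114.47,53.19) → (98.66,53.89) → (85.14,51.36) → (77.43,44.29).

Shape 2 is a open polyline drawn with `<path>`. Its stroke #ff0000 means engrave at S374, F3611. After flipping Y the toolpath is (138.17,99.18) → (60.35,121.63) → (21.34,160.70) → (152.64,81.77).

Shape 3 is a cubic bezier drawn with `<path>`. Its stroke #ff0000 means engrave at S374, F3611. After flipping Y the toolpath is (24.81,161.19) → (30.38,153.34) → (46.92,134.52) → (69.82,110.11) → (94.44,85.51) → (116.19,66.11) → (130.43,57.28).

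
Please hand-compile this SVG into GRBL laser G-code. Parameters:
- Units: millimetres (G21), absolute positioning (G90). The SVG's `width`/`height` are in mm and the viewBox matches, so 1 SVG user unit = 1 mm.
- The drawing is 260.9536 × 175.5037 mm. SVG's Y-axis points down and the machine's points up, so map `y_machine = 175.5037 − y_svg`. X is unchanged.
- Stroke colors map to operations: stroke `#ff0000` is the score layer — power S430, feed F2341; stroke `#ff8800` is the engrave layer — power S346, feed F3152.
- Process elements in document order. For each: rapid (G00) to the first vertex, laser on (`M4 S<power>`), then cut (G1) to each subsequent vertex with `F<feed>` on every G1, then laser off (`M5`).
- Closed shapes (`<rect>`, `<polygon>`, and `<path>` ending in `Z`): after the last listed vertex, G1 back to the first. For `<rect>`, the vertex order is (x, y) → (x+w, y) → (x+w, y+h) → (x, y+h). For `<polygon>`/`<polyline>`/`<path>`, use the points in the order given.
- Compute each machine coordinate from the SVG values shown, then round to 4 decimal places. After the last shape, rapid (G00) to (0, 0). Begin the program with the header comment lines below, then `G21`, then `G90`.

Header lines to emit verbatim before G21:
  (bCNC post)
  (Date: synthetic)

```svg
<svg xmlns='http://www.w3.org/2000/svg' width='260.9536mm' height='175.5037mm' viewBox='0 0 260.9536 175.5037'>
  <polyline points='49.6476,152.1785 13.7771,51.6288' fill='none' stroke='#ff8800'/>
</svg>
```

(bCNC post)
(Date: synthetic)
G21
G90
G00 X49.6476 Y23.3252
M4 S346
G1 X13.7771 Y123.8749 F3152
M5
G00 X0.0000 Y0.0000

Since the viewBox matches the mm dimensions, user units are millimetres directly. The only transform is the Y-flip y_m = 175.5037 − y_svg.

Shape 1 is a line segment drawn with `<polyline>`. Its stroke #ff8800 means engrave at S346, F3152. After flipping Y the toolpath is (49.6476,23.3252) → (13.7771,123.8749).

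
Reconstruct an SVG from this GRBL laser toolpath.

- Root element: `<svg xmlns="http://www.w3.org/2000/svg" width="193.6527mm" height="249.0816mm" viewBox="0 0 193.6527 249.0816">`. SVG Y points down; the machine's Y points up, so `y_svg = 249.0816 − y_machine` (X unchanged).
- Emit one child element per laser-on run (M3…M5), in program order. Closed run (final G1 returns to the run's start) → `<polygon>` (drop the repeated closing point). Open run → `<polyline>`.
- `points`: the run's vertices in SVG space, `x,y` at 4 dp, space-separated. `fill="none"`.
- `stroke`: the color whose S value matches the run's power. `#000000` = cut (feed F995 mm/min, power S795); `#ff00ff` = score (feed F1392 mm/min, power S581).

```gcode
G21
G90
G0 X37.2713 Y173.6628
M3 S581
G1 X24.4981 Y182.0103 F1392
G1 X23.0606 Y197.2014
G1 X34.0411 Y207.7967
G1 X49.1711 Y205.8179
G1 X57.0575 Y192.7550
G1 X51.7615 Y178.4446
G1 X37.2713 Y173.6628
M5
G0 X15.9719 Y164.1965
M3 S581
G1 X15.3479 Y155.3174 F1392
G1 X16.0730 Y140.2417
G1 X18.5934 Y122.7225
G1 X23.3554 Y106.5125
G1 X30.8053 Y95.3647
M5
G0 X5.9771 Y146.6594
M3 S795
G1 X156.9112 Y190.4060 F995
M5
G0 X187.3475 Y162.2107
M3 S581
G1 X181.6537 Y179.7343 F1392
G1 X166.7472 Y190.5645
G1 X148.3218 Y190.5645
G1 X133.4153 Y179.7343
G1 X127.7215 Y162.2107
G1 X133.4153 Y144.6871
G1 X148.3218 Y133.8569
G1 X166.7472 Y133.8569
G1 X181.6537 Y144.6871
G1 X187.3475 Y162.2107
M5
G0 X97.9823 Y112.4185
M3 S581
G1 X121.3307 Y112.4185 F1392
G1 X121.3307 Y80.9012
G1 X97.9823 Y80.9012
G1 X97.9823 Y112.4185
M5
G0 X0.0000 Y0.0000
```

<svg xmlns="http://www.w3.org/2000/svg" width="193.6527mm" height="249.0816mm" viewBox="0 0 193.6527 249.0816">
  <polygon points="37.2713,75.4188 24.4981,67.0713 23.0606,51.8802 34.0411,41.2849 49.1711,43.2637 57.0575,56.3266 51.7615,70.6370" fill="none" stroke="#ff00ff"/>
  <polyline points="15.9719,84.8851 15.3479,93.7642 16.0730,108.8399 18.5934,126.3591 23.3554,142.5691 30.8053,153.7169" fill="none" stroke="#ff00ff"/>
  <polyline points="5.9771,102.4222 156.9112,58.6756" fill="none" stroke="#000000"/>
  <polygon points="187.3475,86.8709 181.6537,69.3473 166.7472,58.5171 148.3218,58.5171 133.4153,69.3473 127.7215,86.8709 133.4153,104.3945 148.3218,115.2247 166.7472,115.2247 181.6537,104.3945" fill="none" stroke="#ff00ff"/>
  <polygon points="97.9823,136.6631 121.3307,136.6631 121.3307,168.1804 97.9823,168.1804" fill="none" stroke="#ff00ff"/>
</svg>

Machine Y-up, SVG Y-down with viewBox height 249.0816, so y_svg = 249.0816 − y_machine; X carries over.

Run 1: the run's S581 means `#ff00ff` (score). The run returns to its start, so emit a `<polygon>` with points (Y-flipped): 37.2713,75.4188 24.4981,67.0713 23.0606,51.8802 34.0411,41.2849 49.1711,43.2637 57.0575,56.3266 51.7615,70.6370.

Run 2: power S581 maps to stroke `#ff00ff` (score). The run is open, so emit a `<polyline>` with points (Y-flipped): 15.9719,84.8851 15.3479,93.7642 16.0730,108.8399 18.5934,126.3591 23.3554,142.5691 30.8053,153.7169.

Run 3: power S795 maps to stroke `#000000` (cut). The run is open, so emit a `<polyline>` with points (Y-flipped): 5.9771,102.4222 156.9112,58.6756.

Run 4: power S581 maps to stroke `#ff00ff` (score). The run returns to its start, so emit a `<polygon>` with points (Y-flipped): 187.3475,86.8709 181.6537,69.3473 166.7472,58.5171 148.3218,58.5171 133.4153,69.3473 127.7215,86.8709 133.4153,104.3945 148.3218,115.2247 166.7472,115.2247 181.6537,104.3945.

Run 5: power S581 maps to stroke `#ff00ff` (score). The run returns to its start, so emit a `<polygon>` with points (Y-flipped): 97.9823,136.6631 121.3307,136.6631 121.3307,168.1804 97.9823,168.1804.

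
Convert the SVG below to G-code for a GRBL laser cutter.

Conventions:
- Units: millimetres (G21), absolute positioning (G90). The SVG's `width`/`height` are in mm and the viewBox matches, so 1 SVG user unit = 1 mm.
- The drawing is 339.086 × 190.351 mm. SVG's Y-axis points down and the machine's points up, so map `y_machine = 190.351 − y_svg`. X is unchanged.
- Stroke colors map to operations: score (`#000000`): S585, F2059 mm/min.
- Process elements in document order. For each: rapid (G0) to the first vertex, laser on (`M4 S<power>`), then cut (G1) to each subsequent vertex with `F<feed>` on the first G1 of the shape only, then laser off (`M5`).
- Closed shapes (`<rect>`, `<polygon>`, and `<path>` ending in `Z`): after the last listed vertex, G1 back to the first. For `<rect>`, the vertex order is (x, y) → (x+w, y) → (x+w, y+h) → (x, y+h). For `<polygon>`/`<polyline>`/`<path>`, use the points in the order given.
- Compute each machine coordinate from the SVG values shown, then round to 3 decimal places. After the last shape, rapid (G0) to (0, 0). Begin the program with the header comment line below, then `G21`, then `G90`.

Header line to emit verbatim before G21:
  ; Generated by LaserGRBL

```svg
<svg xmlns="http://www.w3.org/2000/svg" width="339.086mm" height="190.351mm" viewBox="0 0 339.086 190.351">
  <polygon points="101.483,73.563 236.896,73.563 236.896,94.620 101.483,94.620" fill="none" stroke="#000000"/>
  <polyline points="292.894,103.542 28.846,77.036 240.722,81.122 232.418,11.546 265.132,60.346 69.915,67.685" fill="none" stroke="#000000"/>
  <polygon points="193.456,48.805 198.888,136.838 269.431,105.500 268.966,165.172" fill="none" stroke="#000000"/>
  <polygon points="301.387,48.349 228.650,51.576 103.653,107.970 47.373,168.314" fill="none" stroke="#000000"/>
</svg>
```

viewBox `0 0 339.086 190.351` with mm width/height → 1 unit = 1 mm. Flip: y_m = 190.351 − y_svg.

**Shape 1** — `<polygon>` rectangle, stroke `#000000` → score (S585, F2059). Machine vertices: (101.483,116.788) → (236.896,116.788) → (236.896,95.731) → (101.483,95.731) → (101.483,116.788). Closed: final G1 returns to the first vertex.

**Shape 2** — `<polyline>` open polyline, stroke `#000000` → score (S585, F2059). Machine vertices: (292.894,86.809) → (28.846,113.315) → (240.722,109.229) → (232.418,178.805) → (265.132,130.005) → (69.915,122.666). Open path.

**Shape 3** — `<polygon>` closed polygon, stroke `#000000` → score (S585, F2059). Machine vertices: (193.456,141.546) → (198.888,53.513) → (269.431,84.851) → (268.966,25.179) → (193.456,141.546). Closed: final G1 returns to the first vertex.

**Shape 4** — `<polygon>` closed polygon, stroke `#000000` → score (S585, F2059). Machine vertices: (301.387,142.002) → (228.650,138.775) → (103.653,82.381) → (47.373,22.037) → (301.387,142.002). Closed: final G1 returns to the first vertex.

; Generated by LaserGRBL
G21
G90
G0 X101.483 Y116.788
M4 S585
G1 X236.896 Y116.788 F2059
G1 X236.896 Y95.731
G1 X101.483 Y95.731
G1 X101.483 Y116.788
M5
G0 X292.894 Y86.809
M4 S585
G1 X28.846 Y113.315 F2059
G1 X240.722 Y109.229
G1 X232.418 Y178.805
G1 X265.132 Y130.005
G1 X69.915 Y122.666
M5
G0 X193.456 Y141.546
M4 S585
G1 X198.888 Y53.513 F2059
G1 X269.431 Y84.851
G1 X268.966 Y25.179
G1 X193.456 Y141.546
M5
G0 X301.387 Y142.002
M4 S585
G1 X228.650 Y138.775 F2059
G1 X103.653 Y82.381
G1 X47.373 Y22.037
G1 X301.387 Y142.002
M5
G0 X0.000 Y0.000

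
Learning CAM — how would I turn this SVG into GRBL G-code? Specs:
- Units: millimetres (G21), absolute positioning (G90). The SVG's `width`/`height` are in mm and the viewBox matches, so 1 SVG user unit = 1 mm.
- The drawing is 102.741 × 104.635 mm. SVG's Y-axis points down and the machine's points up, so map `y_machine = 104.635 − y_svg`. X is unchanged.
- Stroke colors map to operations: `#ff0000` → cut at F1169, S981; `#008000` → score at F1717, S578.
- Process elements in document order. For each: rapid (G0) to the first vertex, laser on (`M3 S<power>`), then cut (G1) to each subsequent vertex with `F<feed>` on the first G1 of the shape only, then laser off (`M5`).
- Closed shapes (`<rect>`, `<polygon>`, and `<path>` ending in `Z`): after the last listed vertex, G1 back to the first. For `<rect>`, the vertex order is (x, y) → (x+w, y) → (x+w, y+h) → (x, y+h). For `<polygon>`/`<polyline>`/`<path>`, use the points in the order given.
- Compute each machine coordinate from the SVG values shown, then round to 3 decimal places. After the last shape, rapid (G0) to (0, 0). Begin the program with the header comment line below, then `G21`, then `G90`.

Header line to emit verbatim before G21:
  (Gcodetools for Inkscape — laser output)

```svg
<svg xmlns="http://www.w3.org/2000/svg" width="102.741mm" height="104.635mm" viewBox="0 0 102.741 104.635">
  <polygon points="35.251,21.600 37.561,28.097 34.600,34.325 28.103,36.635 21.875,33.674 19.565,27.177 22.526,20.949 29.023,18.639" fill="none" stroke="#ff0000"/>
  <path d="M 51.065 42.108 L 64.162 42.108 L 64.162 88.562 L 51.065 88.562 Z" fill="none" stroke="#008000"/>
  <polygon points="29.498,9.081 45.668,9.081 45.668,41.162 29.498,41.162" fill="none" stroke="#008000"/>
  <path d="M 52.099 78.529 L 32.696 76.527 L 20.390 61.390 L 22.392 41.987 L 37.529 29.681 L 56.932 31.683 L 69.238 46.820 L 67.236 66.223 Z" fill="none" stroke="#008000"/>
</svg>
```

(Gcodetools for Inkscape — laser output)
G21
G90
G0 X35.251 Y83.035
M3 S981
G1 X37.561 Y76.538 F1169
G1 X34.600 Y70.310
G1 X28.103 Y68.000
G1 X21.875 Y70.961
G1 X19.565 Y77.458
G1 X22.526 Y83.686
G1 X29.023 Y85.996
G1 X35.251 Y83.035
M5
G0 X51.065 Y62.527
M3 S578
G1 X64.162 Y62.527 F1717
G1 X64.162 Y16.073
G1 X51.065 Y16.073
G1 X51.065 Y62.527
M5
G0 X29.498 Y95.554
M3 S578
G1 X45.668 Y95.554 F1717
G1 X45.668 Y63.473
G1 X29.498 Y63.473
G1 X29.498 Y95.554
M5
G0 X52.099 Y26.106
M3 S578
G1 X32.696 Y28.108 F1717
G1 X20.390 Y43.245
G1 X22.392 Y62.648
G1 X37.529 Y74.954
G1 X56.932 Y72.952
G1 X69.238 Y57.815
G1 X67.236 Y38.412
G1 X52.099 Y26.106
M5
G0 X0.000 Y0.000

Since the viewBox matches the mm dimensions, user units are millimetres directly. The only transform is the Y-flip y_m = 104.635 − y_svg.

Shape 1 is a regular polygon drawn with `<polygon>`. Its stroke #ff0000 means cut at S981, F1169. After flipping Y the toolpath is (35.251,83.035) → (37.561,76.538) → (34.600,70.310) → (28.103,68.000) → (21.875,70.961) → (19.565,77.458) → (22.526,83.686) → (29.023,85.996) → (35.251,83.035), returning to the start.

Shape 2 is a rectangle drawn with `<path>`. Its stroke #008000 means score at S578, F1717. After flipping Y the toolpath is (51.065,62.527) → (64.162,62.527) → (64.162,16.073) → (51.065,16.073) → (51.065,62.527), returning to the start.

Shape 3 is a rectangle drawn with `<polygon>`. Its stroke #008000 means score at S578, F1717. After flipping Y the toolpath is (29.498,95.554) → (45.668,95.554) → (45.668,63.473) → (29.498,63.473) → (29.498,95.554), returning to the start.

Shape 4 is a regular polygon drawn with `<path>`. Its stroke #008000 means score at S578, F1717. After flipping Y the toolpath is (52.099,26.106) → (32.696,28.108) → (20.390,43.245) → (22.392,62.648) → (37.529,74.954) → (56.932,72.952) → (69.238,57.815) → (67.236,38.412) → (52.099,26.106), returning to the start.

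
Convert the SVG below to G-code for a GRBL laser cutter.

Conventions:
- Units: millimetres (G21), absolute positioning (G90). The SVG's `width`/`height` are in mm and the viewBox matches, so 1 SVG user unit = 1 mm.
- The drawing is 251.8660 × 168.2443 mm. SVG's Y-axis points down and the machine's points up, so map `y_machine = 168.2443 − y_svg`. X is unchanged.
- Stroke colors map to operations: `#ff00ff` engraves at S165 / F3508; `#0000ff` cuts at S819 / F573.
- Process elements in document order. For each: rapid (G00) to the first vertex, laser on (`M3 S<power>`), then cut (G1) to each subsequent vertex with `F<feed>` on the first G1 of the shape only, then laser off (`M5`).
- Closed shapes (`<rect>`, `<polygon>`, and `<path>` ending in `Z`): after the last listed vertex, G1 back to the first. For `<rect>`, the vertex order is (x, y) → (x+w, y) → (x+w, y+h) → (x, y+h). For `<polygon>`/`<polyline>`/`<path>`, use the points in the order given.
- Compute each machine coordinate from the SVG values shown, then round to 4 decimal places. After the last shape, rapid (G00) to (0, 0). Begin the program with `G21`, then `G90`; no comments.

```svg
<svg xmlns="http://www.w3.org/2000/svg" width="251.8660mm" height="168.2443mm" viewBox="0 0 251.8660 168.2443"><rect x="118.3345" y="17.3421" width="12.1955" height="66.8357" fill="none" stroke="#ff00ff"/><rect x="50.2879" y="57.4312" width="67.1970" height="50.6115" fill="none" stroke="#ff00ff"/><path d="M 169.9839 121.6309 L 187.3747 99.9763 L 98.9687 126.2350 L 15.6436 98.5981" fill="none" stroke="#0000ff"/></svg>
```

G21
G90
G00 X118.3345 Y150.9022
M3 S165
G1 X130.5300 Y150.9022 F3508
G1 X130.5300 Y84.0665
G1 X118.3345 Y84.0665
G1 X118.3345 Y150.9022
M5
G00 X50.2879 Y110.8131
M3 S165
G1 X117.4849 Y110.8131 F3508
G1 X117.4849 Y60.2016
G1 X50.2879 Y60.2016
G1 X50.2879 Y110.8131
M5
G00 X169.9839 Y46.6134
M3 S819
G1 X187.3747 Y68.2680 F573
G1 X98.9687 Y42.0093
G1 X15.6436 Y69.6462
M5
G00 X0.0000 Y0.0000

1 u = 1 mm; y_m = 168.2443 − y.

[1] `<rect>` rectangle, #ff00ff→engrave S165 F3508: (118.3345,150.9022) → (130.5300,150.9022) → (130.5300,84.0665) → (118.3345,84.0665) → (118.3345,150.9022) (closed)

[2] `<rect>` rectangle, #ff00ff→engrave S165 F3508: (50.2879,110.8131) → (117.4849,110.8131) → (117.4849,60.2016) → (50.2879,60.2016) → (50.2879,110.8131) (closed)

[3] `<path>` open polyline, #0000ff→cut S819 F573: (169.9839,46.6134) → (187.3747,68.2680) → (98.9687,42.0093) → (15.6436,69.6462)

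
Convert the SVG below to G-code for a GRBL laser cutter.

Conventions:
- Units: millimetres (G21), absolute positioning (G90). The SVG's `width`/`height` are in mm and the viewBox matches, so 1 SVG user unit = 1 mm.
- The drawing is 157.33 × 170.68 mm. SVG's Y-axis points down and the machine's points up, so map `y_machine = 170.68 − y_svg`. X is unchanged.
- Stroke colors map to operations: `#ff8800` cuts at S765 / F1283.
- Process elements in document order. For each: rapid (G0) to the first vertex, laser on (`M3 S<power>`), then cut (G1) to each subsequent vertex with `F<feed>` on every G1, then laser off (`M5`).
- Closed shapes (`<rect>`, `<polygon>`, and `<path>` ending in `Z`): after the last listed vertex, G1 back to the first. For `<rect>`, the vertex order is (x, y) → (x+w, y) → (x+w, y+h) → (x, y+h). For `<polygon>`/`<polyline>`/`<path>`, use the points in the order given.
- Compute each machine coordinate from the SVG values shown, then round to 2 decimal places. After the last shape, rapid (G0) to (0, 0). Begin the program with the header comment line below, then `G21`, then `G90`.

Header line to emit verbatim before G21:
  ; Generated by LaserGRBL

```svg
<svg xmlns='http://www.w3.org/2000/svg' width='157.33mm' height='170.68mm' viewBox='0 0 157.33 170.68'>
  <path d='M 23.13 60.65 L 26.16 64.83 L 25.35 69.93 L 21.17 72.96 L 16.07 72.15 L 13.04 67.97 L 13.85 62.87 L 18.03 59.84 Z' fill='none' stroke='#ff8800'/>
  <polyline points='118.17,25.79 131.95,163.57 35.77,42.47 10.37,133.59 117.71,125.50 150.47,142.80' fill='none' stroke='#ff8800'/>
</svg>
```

Since the viewBox matches the mm dimensions, user units are millimetres directly. The only transform is the Y-flip y_m = 170.68 − y_svg.

Shape 1 is a regular polygon drawn with `<path>`. Its stroke #ff8800 means cut at S765, F1283. After flipping Y the toolpath is (23.13,110.03) → (26.16,105.85) → (25.35,100.75) → (21.17,97.72) → (16.07,98.53) → (13.04,102.71) → (13.85,107.81) → (18.03,110.84) → (23.13,110.03), returning to the start.

Shape 2 is a open polyline drawn with `<polyline>`. Its stroke #ff8800 means cut at S765, F1283. After flipping Y the toolpath is (118.17,144.89) → (131.95,7.11) → (35.77,128.21) → (10.37,37.09) → (117.71,45.18) → (150.47,27.88).

; Generated by LaserGRBL
G21
G90
G0 X23.13 Y110.03
M3 S765
G1 X26.16 Y105.85 F1283
G1 X25.35 Y100.75 F1283
G1 X21.17 Y97.72 F1283
G1 X16.07 Y98.53 F1283
G1 X13.04 Y102.71 F1283
G1 X13.85 Y107.81 F1283
G1 X18.03 Y110.84 F1283
G1 X23.13 Y110.03 F1283
M5
G0 X118.17 Y144.89
M3 S765
G1 X131.95 Y7.11 F1283
G1 X35.77 Y128.21 F1283
G1 X10.37 Y37.09 F1283
G1 X117.71 Y45.18 F1283
G1 X150.47 Y27.88 F1283
M5
G0 X0.00 Y0.00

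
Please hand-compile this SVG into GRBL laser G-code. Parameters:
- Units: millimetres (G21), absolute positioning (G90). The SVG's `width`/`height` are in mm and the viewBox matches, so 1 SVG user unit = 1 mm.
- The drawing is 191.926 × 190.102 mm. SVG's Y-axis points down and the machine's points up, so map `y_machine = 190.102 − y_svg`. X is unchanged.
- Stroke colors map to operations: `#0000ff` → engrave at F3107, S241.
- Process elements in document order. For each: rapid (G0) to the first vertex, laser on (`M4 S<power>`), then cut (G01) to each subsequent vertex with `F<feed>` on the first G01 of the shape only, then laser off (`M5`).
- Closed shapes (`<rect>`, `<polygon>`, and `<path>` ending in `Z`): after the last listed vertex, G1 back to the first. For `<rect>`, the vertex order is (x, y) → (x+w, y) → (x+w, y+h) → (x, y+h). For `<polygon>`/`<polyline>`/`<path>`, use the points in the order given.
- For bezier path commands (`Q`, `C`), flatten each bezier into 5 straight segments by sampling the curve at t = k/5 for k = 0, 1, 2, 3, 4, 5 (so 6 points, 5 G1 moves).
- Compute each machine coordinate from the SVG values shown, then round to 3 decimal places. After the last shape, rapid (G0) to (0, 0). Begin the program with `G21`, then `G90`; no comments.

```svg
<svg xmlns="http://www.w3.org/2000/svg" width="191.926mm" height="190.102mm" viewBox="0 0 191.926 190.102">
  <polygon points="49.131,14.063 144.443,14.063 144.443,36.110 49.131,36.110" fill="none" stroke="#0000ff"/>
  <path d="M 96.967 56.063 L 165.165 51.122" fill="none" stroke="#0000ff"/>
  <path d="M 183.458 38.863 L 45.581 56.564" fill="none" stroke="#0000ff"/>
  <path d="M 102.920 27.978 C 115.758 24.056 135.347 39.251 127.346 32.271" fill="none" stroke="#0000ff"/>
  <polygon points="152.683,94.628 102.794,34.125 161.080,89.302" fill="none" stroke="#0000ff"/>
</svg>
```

G21
G90
G0 X49.131 Y176.039
M4 S241
G01 X144.443 Y176.039 F3107
G01 X144.443 Y153.992
G01 X49.131 Y153.992
G01 X49.131 Y176.039
M5
G0 X96.967 Y134.039
M4 S241
G01 X165.165 Y138.980 F3107
M5
G0 X183.458 Y151.239
M4 S241
G01 X45.581 Y133.538 F3107
M5
G0 X102.920 Y162.124
M4 S241
G01 X111.158 Y162.513 F3107
G01 X119.368 Y160.297
G01 X125.902 Y157.456
G01 X129.111 Y155.974
G01 X127.346 Y157.831
M5
G0 X152.683 Y95.474
M4 S241
G01 X102.794 Y155.977 F3107
G01 X161.080 Y100.800
G01 X152.683 Y95.474
M5
G0 X0.000 Y0.000

1 u = 1 mm; y_m = 190.102 − y.

[1] `<polygon>` rectangle, #0000ff→engrave S241 F3107: (49.131,176.039) → (144.443,176.039) → (144.443,153.992) → (49.131,153.992) → (49.131,176.039) (closed)

[2] `<path>` line segment, #0000ff→engrave S241 F3107: (96.967,134.039) → (165.165,138.980)

[3] `<path>` line segment, #0000ff→engrave S241 F3107: (183.458,151.239) → (45.581,133.538)

[4] `<path>` cubic bezier, #0000ff→engrave S241 F3107: (102.920,162.124) → (111.158,162.513) → (119.368,160.297) → (125.902,157.456) → (129.111,155.974) → (127.346,157.831)

[5] `<polygon>` closed polygon, #0000ff→engrave S241 F3107: (152.683,95.474) → (102.794,155.977) → (161.080,100.800) → (152.683,95.474) (closed)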